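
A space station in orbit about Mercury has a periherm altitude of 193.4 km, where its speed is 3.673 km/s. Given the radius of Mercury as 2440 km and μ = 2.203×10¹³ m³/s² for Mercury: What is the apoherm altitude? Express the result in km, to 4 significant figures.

apoherm altitude ≈ 8524 km

r_p = 2440 + 193.4 = 2633.4 km = 2.633×10⁶ m.
Specific energy ε = v²/2 − μ/r = -1.620×10⁶ J/kg, so a = −μ/(2ε) = 6.799×10⁶ m.
The apsides satisfy r_p + r_a = 2a, so the apoherm radius is 2a − r_p = 1.096×10⁷ m = 10964 km.
Apoherm altitude = 10964 − 2440 = 8524.1 km.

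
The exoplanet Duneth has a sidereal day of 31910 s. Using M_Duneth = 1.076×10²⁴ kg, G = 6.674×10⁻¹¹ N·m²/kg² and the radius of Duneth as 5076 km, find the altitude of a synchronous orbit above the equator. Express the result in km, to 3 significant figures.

μ = GM = 6.674×10⁻¹¹ × 1.076×10²⁴ = 7.181×10¹³ m³/s².
A synchronous orbit has period T, so by Kepler's third law a = (μT²/4π²)^(1/3).
μT²/4π² = 7.181×10¹³ × (3.191×10⁴)² / 39.48 = 1.852×10²¹ m³.
a = 1.228×10⁷ m = 12281 km.
Altitude h = a − R = 12281 − 5076 = 7204.9 km.

h_sync ≈ 7200 km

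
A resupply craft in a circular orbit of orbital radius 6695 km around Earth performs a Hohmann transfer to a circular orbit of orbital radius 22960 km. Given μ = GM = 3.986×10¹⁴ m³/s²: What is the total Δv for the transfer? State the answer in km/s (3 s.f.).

r₁ = 6695 km = 6.695×10⁶ m.
r₂ = 22960 km = 2.296×10⁷ m.
Transfer ellipse a_t = (r₁ + r₂)/2 = 1.483×10⁷ m.
At r₁: circular v_c1 = √(μ/r₁) = 7716 m/s; transfer-perigee v_p = √[μ(2/r₁ − 1/a_t)] = 9602 m/s.
Δv₁ = v_p − v_c1 = 1886 m/s.
At r₂: circular v_c2 = √(μ/r₂) = 4167 m/s; transfer-apogee v_a = √[μ(2/r₂ − 1/a_t)] = 2800 m/s.
Δv₂ = v_c2 − v_a = 1367 m/s.
Total Δv = Δv₁ + Δv₂ = 3252 m/s = 3.252 km/s.

Δv_total ≈ 3.25 km/s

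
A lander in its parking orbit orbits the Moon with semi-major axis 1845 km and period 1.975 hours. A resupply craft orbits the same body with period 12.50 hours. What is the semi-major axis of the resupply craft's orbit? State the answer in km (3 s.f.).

Kepler's third law: a³ ∝ T², so a₂ = a₁ (T₂/T₁)^(2/3).
T₂/T₁ = 6.329, (T₂/T₁)^(2/3) = 3.422.
a₂ = 1845 × 3.422 = 6313 km.

a₂ ≈ 6310 km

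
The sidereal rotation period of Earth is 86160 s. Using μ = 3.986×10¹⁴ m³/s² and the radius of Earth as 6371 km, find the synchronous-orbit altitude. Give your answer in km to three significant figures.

A synchronous orbit has period T, so by Kepler's third law a = (μT²/4π²)^(1/3).
μT²/4π² = 3.986×10¹⁴ × (8.616×10⁴)² / 39.48 = 7.495×10²² m³.
a = 4.216×10⁷ m = 42163 km.
Altitude h = a − R = 42163 − 6371 = 35792 km.

h_sync ≈ 35800 km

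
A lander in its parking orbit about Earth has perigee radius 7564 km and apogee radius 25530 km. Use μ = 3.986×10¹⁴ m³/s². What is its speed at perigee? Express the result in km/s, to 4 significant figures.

Semi-major axis a = (r_p + r_a)/2 = 16547 km = 1.655×10⁷ m.
Vis-viva: v² = μ(2/r − 1/a) = 3.986×10¹⁴ × (2.644×10⁻⁷ − 6.043×10⁻⁸) = 8.131×10⁷ m²/s².
v = 9017 m/s = 9.017 km/s.

v ≈ 9.017 km/s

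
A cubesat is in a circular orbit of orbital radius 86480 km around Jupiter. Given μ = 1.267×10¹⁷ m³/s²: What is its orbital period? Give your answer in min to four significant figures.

r = 86480 km = 8.648×10⁷ m.
Kepler's third law: T = 2π√(r³/μ) = 2π√((8.648×10⁷)³ / 1.267×10¹⁷).
r³/μ = 5.105×10⁶ s², so T = 2π × 2.259×10³ = 1.420×10⁴ s.
Converting: 1.420×10⁴ s ÷ 60.00 = 236.6 min.

T ≈ 236.6 min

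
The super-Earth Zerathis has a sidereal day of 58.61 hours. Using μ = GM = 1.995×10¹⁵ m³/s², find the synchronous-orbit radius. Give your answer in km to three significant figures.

T = 58.61 hours = 2.110×10⁵ s.
A synchronous orbit has period T, so by Kepler's third law a = (μT²/4π²)^(1/3).
μT²/4π² = 1.995×10¹⁵ × (2.110×10⁵)² / 39.48 = 2.250×10²⁴ m³.
a = 1.310×10⁸ m = 1.3103×10⁵ km.

r_sync ≈ 1.31×10⁵ km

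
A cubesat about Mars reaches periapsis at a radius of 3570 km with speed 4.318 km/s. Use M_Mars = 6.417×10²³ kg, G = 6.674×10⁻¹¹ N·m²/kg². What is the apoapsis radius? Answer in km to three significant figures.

apoapsis radius ≈ 12400 km

μ = GM = 6.674×10⁻¹¹ × 6.417×10²³ = 4.283×10¹³ m³/s².
r_p = 3.570×10⁶ m.
Specific energy ε = v²/2 − μ/r = -2.674×10⁶ J/kg, so a = −μ/(2ε) = 8.009×10⁶ m.
The apsides satisfy r_p + r_a = 2a, so the apoapsis radius is 2a − r_p = 1.245×10⁷ m = 12447 km.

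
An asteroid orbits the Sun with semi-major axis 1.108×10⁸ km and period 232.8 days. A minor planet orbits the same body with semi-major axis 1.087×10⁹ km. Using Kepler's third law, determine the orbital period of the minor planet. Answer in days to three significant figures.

T₂ ≈ 7150 days

Kepler's third law: T² ∝ a³, so T₂ = T₁ (a₂/a₁)^(3/2).
a₂/a₁ = 9.810, (a₂/a₁)^(3/2) = 30.73.
T₂ = 232.8 × 30.73 = 7153 days.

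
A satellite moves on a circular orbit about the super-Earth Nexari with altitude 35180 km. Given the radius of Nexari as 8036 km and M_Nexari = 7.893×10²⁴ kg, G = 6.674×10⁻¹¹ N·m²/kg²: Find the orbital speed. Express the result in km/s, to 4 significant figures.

μ = GM = 6.674×10⁻¹¹ × 7.893×10²⁴ = 5.268×10¹⁴ m³/s².
r = 8036 + 35180 = 43216 km = 4.3216×10⁷ m.
For a circular orbit v = √(μ/r) = √(5.268×10¹⁴ / 4.322×10⁷) = √(1.219×10⁷) = 3491 m/s.
That is 3.491 km/s.

v ≈ 3.491 km/s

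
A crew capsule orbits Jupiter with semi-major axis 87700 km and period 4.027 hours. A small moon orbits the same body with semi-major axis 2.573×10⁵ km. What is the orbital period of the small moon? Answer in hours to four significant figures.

Kepler's third law: T² ∝ a³, so T₂ = T₁ (a₂/a₁)^(3/2).
a₂/a₁ = 2.934, (a₂/a₁)^(3/2) = 5.025.
T₂ = 4.027 × 5.025 = 20.24 hours.

T₂ ≈ 20.24 hours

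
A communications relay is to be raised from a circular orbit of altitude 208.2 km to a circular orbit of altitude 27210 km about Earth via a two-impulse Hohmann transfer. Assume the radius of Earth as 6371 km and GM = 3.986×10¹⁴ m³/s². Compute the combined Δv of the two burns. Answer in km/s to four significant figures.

r₁ = 6371 + 208.2 = 6579.2 km = 6.5792×10⁶ m.
r₂ = 6371 + 27210 = 33581 km = 3.3581×10⁷ m.
Transfer ellipse a_t = (r₁ + r₂)/2 = 2.008×10⁷ m.
At r₁: circular v_c1 = √(μ/r₁) = 7784 m/s; transfer-perigee v_p = √[μ(2/r₁ − 1/a_t)] = 10070 m/s.
Δv₁ = v_p − v_c1 = 2282 m/s.
At r₂: circular v_c2 = √(μ/r₂) = 3445 m/s; transfer-apogee v_a = √[μ(2/r₂ − 1/a_t)] = 1972 m/s.
Δv₂ = v_c2 − v_a = 1473 m/s.
Total Δv = Δv₁ + Δv₂ = 3755 m/s = 3.755 km/s.

Δv_total ≈ 3.755 km/s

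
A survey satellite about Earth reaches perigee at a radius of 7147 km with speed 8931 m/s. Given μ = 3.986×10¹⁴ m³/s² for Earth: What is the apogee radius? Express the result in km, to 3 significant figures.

apogee radius ≈ 17900 km

r_p = 7.147×10⁶ m.
Specific energy ε = v²/2 − μ/r = -1.589×10⁷ J/kg, so a = −μ/(2ε) = 1.254×10⁷ m.
The apsides satisfy r_p + r_a = 2a, so the apogee radius is 2a − r_p = 1.794×10⁷ m = 17938 km.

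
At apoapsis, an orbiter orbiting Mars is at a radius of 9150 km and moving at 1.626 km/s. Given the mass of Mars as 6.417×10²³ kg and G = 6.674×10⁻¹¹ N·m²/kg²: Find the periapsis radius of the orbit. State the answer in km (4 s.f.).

μ = GM = 6.674×10⁻¹¹ × 6.417×10²³ = 4.283×10¹³ m³/s².
r_a = 9.150×10⁶ m.
Specific energy ε = v²/2 − μ/r = -3.359×10⁶ J/kg, so a = −μ/(2ε) = 6.376×10⁶ m.
The apsides satisfy r_p + r_a = 2a, so the periapsis radius is 2a − r_a = 3.601×10⁶ m = 3601.4 km.

periapsis radius ≈ 3601 km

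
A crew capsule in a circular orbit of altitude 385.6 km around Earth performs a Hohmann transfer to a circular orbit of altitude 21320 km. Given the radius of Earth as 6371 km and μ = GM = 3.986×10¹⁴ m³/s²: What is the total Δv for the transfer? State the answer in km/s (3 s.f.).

Δv_total ≈ 3.48 km/s

r₁ = 6371 + 385.6 = 6756.6 km = 6.7566×10⁶ m.
r₂ = 6371 + 21320 = 27691 km = 2.7691×10⁷ m.
Transfer ellipse a_t = (r₁ + r₂)/2 = 1.722×10⁷ m.
At r₁: circular v_c1 = √(μ/r₁) = 7681 m/s; transfer-perigee v_p = √[μ(2/r₁ − 1/a_t)] = 9739 m/s.
Δv₁ = v_p − v_c1 = 2058 m/s.
At r₂: circular v_c2 = √(μ/r₂) = 3794 m/s; transfer-apogee v_a = √[μ(2/r₂ − 1/a_t)] = 2376 m/s.
Δv₂ = v_c2 − v_a = 1418 m/s.
Total Δv = Δv₁ + Δv₂ = 3476 m/s = 3.476 km/s.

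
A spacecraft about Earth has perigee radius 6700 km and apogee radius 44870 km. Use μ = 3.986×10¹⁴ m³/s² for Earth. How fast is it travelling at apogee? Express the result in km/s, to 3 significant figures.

v ≈ 1.52 km/s

Semi-major axis a = (r_p + r_a)/2 = 25785 km = 2.578×10⁷ m.
Vis-viva: v² = μ(2/r − 1/a) = 3.986×10¹⁴ × (4.457×10⁻⁸ − 3.878×10⁻⁸) = 2.308×10⁶ m²/s².
v = 1519 m/s = 1.519 km/s.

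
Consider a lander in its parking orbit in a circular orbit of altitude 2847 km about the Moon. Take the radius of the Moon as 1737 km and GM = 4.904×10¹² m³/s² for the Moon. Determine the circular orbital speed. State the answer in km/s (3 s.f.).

r = 1737 + 2847 = 4584.0 km = 4.5840×10⁶ m.
For a circular orbit v = √(μ/r) = √(4.904×10¹² / 4.584×10⁶) = √(1.070×10⁶) = 1034 m/s.
That is 1.034 km/s.

v ≈ 1.03 km/s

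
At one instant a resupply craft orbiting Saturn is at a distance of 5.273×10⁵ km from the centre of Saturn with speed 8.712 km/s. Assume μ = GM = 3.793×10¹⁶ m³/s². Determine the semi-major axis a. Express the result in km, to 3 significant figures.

r = 5.273×10⁸ m.
Specific orbital energy ε = v²/2 − μ/r = (8712)²/2 − 3.793×10¹⁶/5.273×10⁸ = -3.398×10⁷ J/kg.
Since ε = −μ/(2a), a = −μ/(2ε) = 5.581×10⁸ m = 5.5807×10⁵ km.

a ≈ 5.58×10⁵ km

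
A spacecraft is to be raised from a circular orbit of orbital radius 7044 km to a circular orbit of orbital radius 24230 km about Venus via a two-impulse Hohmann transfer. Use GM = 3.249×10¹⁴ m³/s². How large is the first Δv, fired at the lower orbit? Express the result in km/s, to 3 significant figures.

r₁ = 7044 km = 7.044×10⁶ m.
r₂ = 24230 km = 2.423×10⁷ m.
Transfer ellipse a_t = (r₁ + r₂)/2 = 1.564×10⁷ m.
At r₁: circular v_c1 = √(μ/r₁) = 6791 m/s; transfer-periapsis v_p = √[μ(2/r₁ − 1/a_t)] = 8454 m/s.
Δv₁ = v_p − v_c1 = 1663 m/s.
= 1.663 km/s.

Δv ≈ 1.66 km/s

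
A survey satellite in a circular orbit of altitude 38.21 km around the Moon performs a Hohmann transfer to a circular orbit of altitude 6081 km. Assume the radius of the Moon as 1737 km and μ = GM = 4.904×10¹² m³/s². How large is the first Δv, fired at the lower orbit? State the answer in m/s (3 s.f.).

r₁ = 1737 + 38.21 = 1775.2 km = 1.7752×10⁶ m.
r₂ = 1737 + 6081 = 7818.0 km = 7.8180×10⁶ m.
Transfer ellipse a_t = (r₁ + r₂)/2 = 4.797×10⁶ m.
At r₁: circular v_c1 = √(μ/r₁) = 1662 m/s; transfer-perilune v_p = √[μ(2/r₁ − 1/a_t)] = 2122 m/s.
Δv₁ = v_p − v_c1 = 459.9 m/s.

Δv ≈ 460 m/s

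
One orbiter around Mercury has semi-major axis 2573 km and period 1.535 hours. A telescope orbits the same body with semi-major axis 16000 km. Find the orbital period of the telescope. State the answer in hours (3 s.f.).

Kepler's third law: T² ∝ a³, so T₂ = T₁ (a₂/a₁)^(3/2).
a₂/a₁ = 6.218, (a₂/a₁)^(3/2) = 15.51.
T₂ = 1.535 × 15.51 = 23.80 hours.

T₂ ≈ 23.8 hours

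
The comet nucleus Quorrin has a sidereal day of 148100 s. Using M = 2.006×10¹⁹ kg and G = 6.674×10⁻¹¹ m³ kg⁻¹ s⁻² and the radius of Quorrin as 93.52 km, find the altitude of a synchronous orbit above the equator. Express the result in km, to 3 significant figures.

μ = GM = 6.674×10⁻¹¹ × 2.006×10¹⁹ = 1.339×10⁹ m³/s².
A synchronous orbit has period T, so by Kepler's third law a = (μT²/4π²)^(1/3).
μT²/4π² = 1.339×10⁹ × (1.481×10⁵)² / 39.48 = 7.438×10¹⁷ m³.
a = 9.061×10⁵ m = 906.06 km.
Altitude h = a − R = 906.06 − 93.52 = 812.54 km.

h_sync ≈ 813 km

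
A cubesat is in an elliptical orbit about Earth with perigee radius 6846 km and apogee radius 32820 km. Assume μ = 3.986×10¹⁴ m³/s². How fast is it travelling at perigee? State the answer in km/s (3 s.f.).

v ≈ 9.82 km/s

Semi-major axis a = (r_p + r_a)/2 = 19833 km = 1.983×10⁷ m.
Vis-viva: v² = μ(2/r − 1/a) = 3.986×10¹⁴ × (2.921×10⁻⁷ − 5.042×10⁻⁸) = 9.635×10⁷ m²/s².
v = 9816 m/s = 9.816 km/s.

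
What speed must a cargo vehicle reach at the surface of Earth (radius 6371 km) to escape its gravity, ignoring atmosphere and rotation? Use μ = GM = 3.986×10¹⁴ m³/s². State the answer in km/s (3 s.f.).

v_esc ≈ 11.2 km/s

r = R = 6.371×10⁶ m.
Escape speed v_esc = √(2μ/r) = √(2 × 3.986×10¹⁴ / 6.371×10⁶) = √(1.251×10⁸) = 11190 m/s.
= 11.19 km/s.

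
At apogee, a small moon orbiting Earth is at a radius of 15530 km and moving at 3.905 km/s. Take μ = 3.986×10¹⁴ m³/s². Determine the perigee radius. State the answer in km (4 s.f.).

r_a = 1.553×10⁷ m.
Specific energy ε = v²/2 − μ/r = -1.804×10⁷ J/kg, so a = −μ/(2ε) = 1.105×10⁷ m.
The apsides satisfy r_p + r_a = 2a, so the perigee radius is 2a − r_a = 6.563×10⁶ m = 6563.0 km.

perigee radius ≈ 6563 km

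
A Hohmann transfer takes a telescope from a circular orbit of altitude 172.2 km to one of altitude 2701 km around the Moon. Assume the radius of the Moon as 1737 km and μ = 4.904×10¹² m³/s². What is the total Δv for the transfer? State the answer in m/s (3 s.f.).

r₁ = 1737 + 172.2 = 1909.2 km = 1.9092×10⁶ m.
r₂ = 1737 + 2701 = 4438.0 km = 4.4380×10⁶ m.
Transfer ellipse a_t = (r₁ + r₂)/2 = 3.174×10⁶ m.
At r₁: circular v_c1 = √(μ/r₁) = 1603 m/s; transfer-perilune v_p = √[μ(2/r₁ − 1/a_t)] = 1895 m/s.
Δv₁ = v_p − v_c1 = 292.6 m/s.
At r₂: circular v_c2 = √(μ/r₂) = 1051 m/s; transfer-apolune v_a = √[μ(2/r₂ − 1/a_t)] = 815.3 m/s.
Δv₂ = v_c2 − v_a = 235.9 m/s.
Total Δv = Δv₁ + Δv₂ = 528.4 m/s.

Δv_total ≈ 528 m/s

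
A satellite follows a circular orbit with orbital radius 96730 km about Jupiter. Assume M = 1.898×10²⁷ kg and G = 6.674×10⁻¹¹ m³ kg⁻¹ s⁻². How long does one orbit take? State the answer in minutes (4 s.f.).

T ≈ 279.9 minutes

μ = GM = 6.674×10⁻¹¹ × 1.898×10²⁷ = 1.267×10¹⁷ m³/s².
r = 96730 km = 9.673×10⁷ m.
Kepler's third law: T = 2π√(r³/μ) = 2π√((9.673×10⁷)³ / 1.267×10¹⁷).
r³/μ = 7.145×10⁶ s², so T = 2π × 2.673×10³ = 1.680×10⁴ s.
Converting: 1.680×10⁴ s ÷ 60.00 = 279.9 minutes.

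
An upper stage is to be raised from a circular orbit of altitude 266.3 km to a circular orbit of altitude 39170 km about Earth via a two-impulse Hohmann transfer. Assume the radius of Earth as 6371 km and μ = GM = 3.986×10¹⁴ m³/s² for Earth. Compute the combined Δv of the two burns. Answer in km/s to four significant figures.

Δv_total ≈ 3.955 km/s

r₁ = 6371 + 266.3 = 6637.3 km = 6.6373×10⁶ m.
r₂ = 6371 + 39170 = 45541 km = 4.5541×10⁷ m.
Transfer ellipse a_t = (r₁ + r₂)/2 = 2.609×10⁷ m.
At r₁: circular v_c1 = √(μ/r₁) = 7749 m/s; transfer-perigee v_p = √[μ(2/r₁ − 1/a_t)] = 10240 m/s.
Δv₁ = v_p − v_c1 = 2489 m/s.
At r₂: circular v_c2 = √(μ/r₂) = 2958 m/s; transfer-apogee v_a = √[μ(2/r₂ − 1/a_t)] = 1492 m/s.
Δv₂ = v_c2 − v_a = 1466 m/s.
Total Δv = Δv₁ + Δv₂ = 3955 m/s = 3.955 km/s.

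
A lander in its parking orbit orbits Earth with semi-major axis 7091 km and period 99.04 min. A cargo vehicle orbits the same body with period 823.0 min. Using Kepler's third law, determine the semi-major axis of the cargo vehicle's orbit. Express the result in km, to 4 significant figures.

a₂ ≈ 29090 km

Kepler's third law: a³ ∝ T², so a₂ = a₁ (T₂/T₁)^(2/3).
T₂/T₁ = 8.310, (T₂/T₁)^(2/3) = 4.103.
a₂ = 7091 × 4.103 = 29090 km.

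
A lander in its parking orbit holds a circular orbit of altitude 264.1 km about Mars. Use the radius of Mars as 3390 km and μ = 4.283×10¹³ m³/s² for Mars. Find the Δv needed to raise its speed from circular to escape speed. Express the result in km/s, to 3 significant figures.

r = 3390 + 264.1 = 3654.1 km = 3.6541×10⁶ m.
Circular speed v_c = √(μ/r) = 3424 m/s.
Escape speed v_esc = √(2μ/r) = √2 × v_c = 4842 m/s.
Δv = v_esc − v_c = 1418 m/s = 1.418 km/s.

Δv ≈ 1.42 km/s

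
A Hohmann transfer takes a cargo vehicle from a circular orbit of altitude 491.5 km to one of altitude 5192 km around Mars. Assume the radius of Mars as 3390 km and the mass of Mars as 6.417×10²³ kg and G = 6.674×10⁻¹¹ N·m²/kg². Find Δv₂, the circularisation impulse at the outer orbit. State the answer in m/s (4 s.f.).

Δv ≈ 470.9 m/s

μ = GM = 6.674×10⁻¹¹ × 6.417×10²³ = 4.283×10¹³ m³/s².
r₁ = 3390 + 491.5 = 3881.5 km = 3.8815×10⁶ m.
r₂ = 3390 + 5192 = 8582.0 km = 8.5820×10⁶ m.
Transfer ellipse a_t = (r₁ + r₂)/2 = 6.232×10⁶ m.
At r₁: circular v_c1 = √(μ/r₁) = 3322 m/s; transfer-periapsis v_p = √[μ(2/r₁ − 1/a_t)] = 3898 m/s.
At r₂: circular v_c2 = √(μ/r₂) = 2234 m/s; transfer-apoapsis v_a = √[μ(2/r₂ − 1/a_t)] = 1763 m/s.
Δv₂ = v_c2 − v_a = 470.9 m/s.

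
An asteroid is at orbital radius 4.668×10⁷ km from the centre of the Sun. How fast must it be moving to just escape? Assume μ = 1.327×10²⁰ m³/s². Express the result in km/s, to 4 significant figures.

v_esc ≈ 75.40 km/s

r = 4.668×10⁷ km = 4.668×10¹⁰ m.
Escape speed v_esc = √(2μ/r) = √(2 × 1.327×10²⁰ / 4.668×10¹⁰) = √(5.686×10⁹) = 75400 m/s.
= 75.40 km/s.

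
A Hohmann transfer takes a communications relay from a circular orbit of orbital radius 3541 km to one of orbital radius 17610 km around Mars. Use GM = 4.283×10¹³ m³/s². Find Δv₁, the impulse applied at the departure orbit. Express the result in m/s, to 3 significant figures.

Δv ≈ 1010 m/s

r₁ = 3541 km = 3.541×10⁶ m.
r₂ = 17610 km = 1.761×10⁷ m.
Transfer ellipse a_t = (r₁ + r₂)/2 = 1.058×10⁷ m.
At r₁: circular v_c1 = √(μ/r₁) = 3478 m/s; transfer-periapsis v_p = √[μ(2/r₁ − 1/a_t)] = 4488 m/s.
Δv₁ = v_p − v_c1 = 1010 m/s.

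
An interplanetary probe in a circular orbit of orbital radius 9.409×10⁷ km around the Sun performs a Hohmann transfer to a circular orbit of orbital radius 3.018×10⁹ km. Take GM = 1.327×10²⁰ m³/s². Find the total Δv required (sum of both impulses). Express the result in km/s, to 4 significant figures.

r₁ = 9.409×10⁷ km = 9.409×10¹⁰ m.
r₂ = 3.018×10⁹ km = 3.018×10¹² m.
Transfer ellipse a_t = (r₁ + r₂)/2 = 1.556×10¹² m.
At r₁: circular v_c1 = √(μ/r₁) = 37550 m/s; transfer-perihelion v_p = √[μ(2/r₁ − 1/a_t)] = 52300 m/s.
Δv₁ = v_p − v_c1 = 14750 m/s.
At r₂: circular v_c2 = √(μ/r₂) = 6631 m/s; transfer-aphelion v_a = √[μ(2/r₂ − 1/a_t)] = 1631 m/s.
Δv₂ = v_c2 − v_a = 5000 m/s.
Total Δv = Δv₁ + Δv₂ = 19750 m/s = 19.75 km/s.

Δv_total ≈ 19.75 km/s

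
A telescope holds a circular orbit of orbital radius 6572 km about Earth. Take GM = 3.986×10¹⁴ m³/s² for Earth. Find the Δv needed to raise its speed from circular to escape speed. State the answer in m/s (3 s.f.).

r = 6572 km = 6.572×10⁶ m.
Circular speed v_c = √(μ/r) = 7788 m/s.
Escape speed v_esc = √(2μ/r) = √2 × v_c = 11010 m/s.
Δv = v_esc − v_c = 3226 m/s.

Δv ≈ 3230 m/s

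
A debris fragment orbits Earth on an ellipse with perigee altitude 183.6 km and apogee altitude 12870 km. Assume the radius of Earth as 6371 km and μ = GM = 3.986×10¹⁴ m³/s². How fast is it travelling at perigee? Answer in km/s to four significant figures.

r_p = 6371 + 183.6 = 6554.6 km = 6.5546×10⁶ m.
r_a = 6371 + 12870 = 19241 km = 1.9241×10⁷ m.
Semi-major axis a = (r_p + r_a)/2 = 12898 km = 1.290×10⁷ m.
Vis-viva: v² = μ(2/r − 1/a) = 3.986×10¹⁴ × (3.051×10⁻⁷ − 7.753×10⁻⁸) = 9.072×10⁷ m²/s².
v = 9525 m/s = 9.525 km/s.

v ≈ 9.525 km/s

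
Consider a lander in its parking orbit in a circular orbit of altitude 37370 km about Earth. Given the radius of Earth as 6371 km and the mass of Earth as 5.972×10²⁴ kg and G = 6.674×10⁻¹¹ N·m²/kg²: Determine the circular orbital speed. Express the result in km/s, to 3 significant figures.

μ = GM = 6.674×10⁻¹¹ × 5.972×10²⁴ = 3.986×10¹⁴ m³/s².
r = 6371 + 37370 = 43741 km = 4.3741×10⁷ m.
For a circular orbit v = √(μ/r) = √(3.986×10¹⁴ / 4.374×10⁷) = √(9.112×10⁶) = 3019 m/s.
That is 3.019 km/s.

v ≈ 3.02 km/s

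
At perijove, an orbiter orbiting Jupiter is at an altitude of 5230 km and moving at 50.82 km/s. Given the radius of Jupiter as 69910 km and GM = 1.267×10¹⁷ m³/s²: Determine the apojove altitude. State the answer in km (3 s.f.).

apojove altitude ≈ 1.76×10⁵ km

r_p = 69910 + 5230 = 75140 km = 7.514×10⁷ m.
Specific energy ε = v²/2 − μ/r = -3.948×10⁸ J/kg, so a = −μ/(2ε) = 1.604×10⁸ m.
The apsides satisfy r_p + r_a = 2a, so the apojove radius is 2a − r_p = 2.457×10⁸ m = 2.4574×10⁵ km.
Apojove altitude = 2.4574×10⁵ − 69910 = 1.7583×10⁵ km.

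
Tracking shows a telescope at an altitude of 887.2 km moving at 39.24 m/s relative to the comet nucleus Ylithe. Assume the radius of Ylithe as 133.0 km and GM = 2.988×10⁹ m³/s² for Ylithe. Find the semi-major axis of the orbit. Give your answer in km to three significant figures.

a ≈ 692 km

r = 133.0 + 887.2 = 1020.2 km = 1.020×10⁶ m.
Vis-viva rearranged: 1/a = 2/r − v²/μ = 1.960×10⁻⁶ − 5.153×10⁻⁷ = 1.445×10⁻⁶ m⁻¹.
a = 6.920×10⁵ m = 692.00 km.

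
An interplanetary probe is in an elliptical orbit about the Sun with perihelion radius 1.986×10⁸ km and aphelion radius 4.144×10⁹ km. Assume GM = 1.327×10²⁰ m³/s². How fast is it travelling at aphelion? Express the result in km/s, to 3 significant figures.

v ≈ 1.71 km/s

Semi-major axis a = (r_p + r_a)/2 = 2.1713×10⁹ km = 2.171×10¹² m.
Vis-viva: v² = μ(2/r − 1/a) = 1.327×10²⁰ × (4.826×10⁻¹³ − 4.606×10⁻¹³) = 2.929×10⁶ m²/s².
v = 1711 m/s = 1.711 km/s.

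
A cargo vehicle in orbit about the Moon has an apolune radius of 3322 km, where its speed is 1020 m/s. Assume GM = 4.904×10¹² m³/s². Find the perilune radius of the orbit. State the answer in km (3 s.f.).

perilune radius ≈ 1810 km

r_a = 3.322×10⁶ m.
Specific energy ε = v²/2 − μ/r = -9.560×10⁵ J/kg, so a = −μ/(2ε) = 2.565×10⁶ m.
The apsides satisfy r_p + r_a = 2a, so the perilune radius is 2a − r_a = 1.808×10⁶ m = 1807.6 km.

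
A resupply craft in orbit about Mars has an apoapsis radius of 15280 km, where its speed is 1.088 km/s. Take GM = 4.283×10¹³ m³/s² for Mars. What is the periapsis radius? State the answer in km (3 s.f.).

r_a = 1.528×10⁷ m.
Specific energy ε = v²/2 − μ/r = -2.211×10⁶ J/kg, so a = −μ/(2ε) = 9.685×10⁶ m.
The apsides satisfy r_p + r_a = 2a, so the periapsis radius is 2a − r_a = 4.090×10⁶ m = 4090.1 km.

periapsis radius ≈ 4090 km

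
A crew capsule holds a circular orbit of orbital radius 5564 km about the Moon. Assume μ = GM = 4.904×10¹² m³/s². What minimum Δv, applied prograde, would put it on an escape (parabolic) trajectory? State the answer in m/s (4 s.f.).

r = 5564 km = 5.564×10⁶ m.
Circular speed v_c = √(μ/r) = 938.8 m/s.
Escape speed v_esc = √(2μ/r) = √2 × v_c = 1328 m/s.
Δv = v_esc − v_c = 388.9 m/s.

Δv ≈ 388.9 m/s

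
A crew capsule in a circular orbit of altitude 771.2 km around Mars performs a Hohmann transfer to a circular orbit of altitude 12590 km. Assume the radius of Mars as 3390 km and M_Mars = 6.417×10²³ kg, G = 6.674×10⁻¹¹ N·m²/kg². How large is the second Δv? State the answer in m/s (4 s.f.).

μ = GM = 6.674×10⁻¹¹ × 6.417×10²³ = 4.283×10¹³ m³/s².
r₁ = 3390 + 771.2 = 4161.2 km = 4.1612×10⁶ m.
r₂ = 3390 + 12590 = 15980 km = 1.5980×10⁷ m.
Transfer ellipse a_t = (r₁ + r₂)/2 = 1.007×10⁷ m.
At r₁: circular v_c1 = √(μ/r₁) = 3208 m/s; transfer-periapsis v_p = √[μ(2/r₁ − 1/a_t)] = 4041 m/s.
At r₂: circular v_c2 = √(μ/r₂) = 1637 m/s; transfer-apoapsis v_a = √[μ(2/r₂ − 1/a_t)] = 1052 m/s.
Δv₂ = v_c2 − v_a = 584.8 m/s.

Δv ≈ 584.8 m/s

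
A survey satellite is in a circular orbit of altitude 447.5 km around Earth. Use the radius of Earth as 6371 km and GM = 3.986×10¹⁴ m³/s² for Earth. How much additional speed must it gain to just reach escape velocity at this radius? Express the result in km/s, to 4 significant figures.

Δv ≈ 3.167 km/s

r = 6371 + 447.5 = 6818.5 km = 6.8185×10⁶ m.
Circular speed v_c = √(μ/r) = 7646 m/s.
Escape speed v_esc = √(2μ/r) = √2 × v_c = 10810 m/s.
Δv = v_esc − v_c = 3167 m/s = 3.167 km/s.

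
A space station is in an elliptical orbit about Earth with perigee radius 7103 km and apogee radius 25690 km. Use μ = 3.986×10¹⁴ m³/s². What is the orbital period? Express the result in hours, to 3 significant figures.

Semi-major axis a = (r_p + r_a)/2 = (7103.0 + 25690)/2 = 16396 km = 1.640×10⁷ m.
By Kepler's third law T = 2π√(a³/μ) = 2π × 3.326×10³ = 2.089×10⁴ s.
= 5.804 hours.

T ≈ 5.80 hours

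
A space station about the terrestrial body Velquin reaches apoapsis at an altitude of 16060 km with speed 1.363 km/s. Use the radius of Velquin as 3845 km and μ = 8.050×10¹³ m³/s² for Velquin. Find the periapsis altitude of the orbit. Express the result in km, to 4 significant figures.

r_a = 3845 + 16060 = 19905 km = 1.990×10⁷ m.
Specific energy ε = v²/2 − μ/r = -3.115×10⁶ J/kg, so a = −μ/(2ε) = 1.292×10⁷ m.
The apsides satisfy r_p + r_a = 2a, so the periapsis radius is 2a − r_a = 5.935×10⁶ m = 5935.0 km.
Periapsis altitude = 5935.0 − 3845 = 2090.0 km.

periapsis altitude ≈ 2090 km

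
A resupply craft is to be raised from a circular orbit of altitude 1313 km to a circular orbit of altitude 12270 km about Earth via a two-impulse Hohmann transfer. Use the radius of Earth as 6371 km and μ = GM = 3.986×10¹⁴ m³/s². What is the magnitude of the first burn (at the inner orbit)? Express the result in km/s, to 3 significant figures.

Δv ≈ 1.37 km/s

r₁ = 6371 + 1313 = 7684.0 km = 7.6840×10⁶ m.
r₂ = 6371 + 12270 = 18641 km = 1.8641×10⁷ m.
Transfer ellipse a_t = (r₁ + r₂)/2 = 1.316×10⁷ m.
At r₁: circular v_c1 = √(μ/r₁) = 7202 m/s; transfer-perigee v_p = √[μ(2/r₁ − 1/a_t)] = 8571 m/s.
Δv₁ = v_p − v_c1 = 1369 m/s.
= 1.369 km/s.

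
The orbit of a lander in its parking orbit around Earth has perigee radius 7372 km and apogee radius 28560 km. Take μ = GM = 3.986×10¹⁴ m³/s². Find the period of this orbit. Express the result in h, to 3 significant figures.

Semi-major axis a = (r_p + r_a)/2 = (7372.0 + 28560)/2 = 17966 km = 1.797×10⁷ m.
By Kepler's third law T = 2π√(a³/μ) = 2π × 3.814×10³ = 2.397×10⁴ s.
= 6.657 h.

T ≈ 6.66 h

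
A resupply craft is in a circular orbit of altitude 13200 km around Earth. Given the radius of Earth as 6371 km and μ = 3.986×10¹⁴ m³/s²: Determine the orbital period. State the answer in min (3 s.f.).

r = 6371 + 13200 = 19571 km = 1.9571×10⁷ m.
Kepler's third law: T = 2π√(r³/μ) = 2π√((1.957×10⁷)³ / 3.986×10¹⁴).
r³/μ = 1.881×10⁷ s², so T = 2π × 4.337×10³ = 2.725×10⁴ s.
Converting: 2.725×10⁴ s ÷ 60.00 = 454.1 min.

T ≈ 454 min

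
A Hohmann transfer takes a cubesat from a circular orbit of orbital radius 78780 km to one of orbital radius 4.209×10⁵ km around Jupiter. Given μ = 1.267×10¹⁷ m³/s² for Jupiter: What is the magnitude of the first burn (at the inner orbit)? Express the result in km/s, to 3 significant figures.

r₁ = 78780 km = 7.878×10⁷ m.
r₂ = 4.209×10⁵ km = 4.209×10⁸ m.
Transfer ellipse a_t = (r₁ + r₂)/2 = 2.498×10⁸ m.
At r₁: circular v_c1 = √(μ/r₁) = 40100 m/s; transfer-perijove v_p = √[μ(2/r₁ − 1/a_t)] = 52050 m/s.
Δv₁ = v_p − v_c1 = 11950 m/s.
= 11.95 km/s.

Δv ≈ 11.9 km/s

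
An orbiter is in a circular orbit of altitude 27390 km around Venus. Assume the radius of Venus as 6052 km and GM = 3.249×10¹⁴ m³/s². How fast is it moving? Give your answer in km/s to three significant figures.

r = 6052 + 27390 = 33442 km = 3.3442×10⁷ m.
For a circular orbit v = √(μ/r) = √(3.249×10¹⁴ / 3.344×10⁷) = √(9.715×10⁶) = 3117 m/s.
That is 3.117 km/s.

v ≈ 3.12 km/s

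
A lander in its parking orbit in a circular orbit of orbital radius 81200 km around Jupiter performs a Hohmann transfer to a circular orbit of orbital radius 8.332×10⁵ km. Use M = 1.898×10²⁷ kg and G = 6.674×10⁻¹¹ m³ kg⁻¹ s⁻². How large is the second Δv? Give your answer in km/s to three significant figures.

Δv ≈ 7.13 km/s

μ = GM = 6.674×10⁻¹¹ × 1.898×10²⁷ = 1.267×10¹⁷ m³/s².
r₁ = 81200 km = 8.120×10⁷ m.
r₂ = 8.332×10⁵ km = 8.332×10⁸ m.
Transfer ellipse a_t = (r₁ + r₂)/2 = 4.572×10⁸ m.
At r₁: circular v_c1 = √(μ/r₁) = 39500 m/s; transfer-perijove v_p = √[μ(2/r₁ − 1/a_t)] = 53320 m/s.
At r₂: circular v_c2 = √(μ/r₂) = 12330 m/s; transfer-apojove v_a = √[μ(2/r₂ − 1/a_t)] = 5196 m/s.
Δv₂ = v_c2 − v_a = 7134 m/s.
= 7.134 km/s.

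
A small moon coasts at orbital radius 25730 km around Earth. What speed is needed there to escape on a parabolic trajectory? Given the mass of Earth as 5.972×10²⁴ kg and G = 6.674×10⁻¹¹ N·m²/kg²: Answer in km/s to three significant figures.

μ = GM = 6.674×10⁻¹¹ × 5.972×10²⁴ = 3.986×10¹⁴ m³/s².
r = 25730 km = 2.573×10⁷ m.
Escape speed v_esc = √(2μ/r) = √(2 × 3.986×10¹⁴ / 2.573×10⁷) = √(3.098×10⁷) = 5566 m/s.
= 5.566 km/s.

v_esc ≈ 5.57 km/s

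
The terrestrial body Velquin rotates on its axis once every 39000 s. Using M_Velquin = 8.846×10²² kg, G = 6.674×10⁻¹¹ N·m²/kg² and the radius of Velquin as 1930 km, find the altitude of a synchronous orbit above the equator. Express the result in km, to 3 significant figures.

μ = GM = 6.674×10⁻¹¹ × 8.846×10²² = 5.904×10¹² m³/s².
A synchronous orbit has period T, so by Kepler's third law a = (μT²/4π²)^(1/3).
μT²/4π² = 5.904×10¹² × (3.900×10⁴)² / 39.48 = 2.275×10²⁰ m³.
a = 6.104×10⁶ m = 6104.3 km.
Altitude h = a − R = 6104.3 − 1930 = 4174.3 km.

h_sync ≈ 4170 km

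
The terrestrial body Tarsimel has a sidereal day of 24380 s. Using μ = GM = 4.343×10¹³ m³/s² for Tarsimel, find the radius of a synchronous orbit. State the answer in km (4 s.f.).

A synchronous orbit has period T, so by Kepler's third law a = (μT²/4π²)^(1/3).
μT²/4π² = 4.343×10¹³ × (2.438×10⁴)² / 39.48 = 6.539×10²⁰ m³.
a = 8.680×10⁶ m = 8679.6 km.

r_sync ≈ 8680 km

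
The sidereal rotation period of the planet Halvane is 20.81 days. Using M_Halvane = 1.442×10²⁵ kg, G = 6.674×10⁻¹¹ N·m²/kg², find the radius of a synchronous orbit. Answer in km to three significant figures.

μ = GM = 6.674×10⁻¹¹ × 1.442×10²⁵ = 9.624×10¹⁴ m³/s².
T = 20.81 days = 1.798×10⁶ s.
A synchronous orbit has period T, so by Kepler's third law a = (μT²/4π²)^(1/3).
μT²/4π² = 9.624×10¹⁴ × (1.798×10⁶)² / 39.48 = 7.881×10²⁵ m³.
a = 4.287×10⁸ m = 4.2873×10⁵ km.

r_sync ≈ 4.29×10⁵ km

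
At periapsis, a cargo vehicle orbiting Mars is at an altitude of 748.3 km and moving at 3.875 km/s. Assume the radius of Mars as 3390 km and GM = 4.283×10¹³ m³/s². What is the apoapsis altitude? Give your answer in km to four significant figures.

r_p = 3390 + 748.3 = 4138.3 km = 4.138×10⁶ m.
Specific energy ε = v²/2 − μ/r = -2.842×10⁶ J/kg, so a = −μ/(2ε) = 7.536×10⁶ m.
The apsides satisfy r_p + r_a = 2a, so the apoapsis radius is 2a − r_p = 1.093×10⁷ m = 10933 km.
Apoapsis altitude = 10933 − 3390 = 7542.9 km.

apoapsis altitude ≈ 7543 km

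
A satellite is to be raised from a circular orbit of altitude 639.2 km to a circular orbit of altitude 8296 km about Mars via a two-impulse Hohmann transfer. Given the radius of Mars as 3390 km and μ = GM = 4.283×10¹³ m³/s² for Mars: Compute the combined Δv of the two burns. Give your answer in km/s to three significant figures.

Δv_total ≈ 1.26 km/s

r₁ = 3390 + 639.2 = 4029.2 km = 4.0292×10⁶ m.
r₂ = 3390 + 8296 = 11686 km = 1.1686×10⁷ m.
Transfer ellipse a_t = (r₁ + r₂)/2 = 7.858×10⁶ m.
At r₁: circular v_c1 = √(μ/r₁) = 3260 m/s; transfer-periapsis v_p = √[μ(2/r₁ − 1/a_t)] = 3976 m/s.
Δv₁ = v_p − v_c1 = 715.7 m/s.
At r₂: circular v_c2 = √(μ/r₂) = 1914 m/s; transfer-apoapsis v_a = √[μ(2/r₂ − 1/a_t)] = 1371 m/s.
Δv₂ = v_c2 − v_a = 543.5 m/s.
Total Δv = Δv₁ + Δv₂ = 1259 m/s = 1.259 km/s.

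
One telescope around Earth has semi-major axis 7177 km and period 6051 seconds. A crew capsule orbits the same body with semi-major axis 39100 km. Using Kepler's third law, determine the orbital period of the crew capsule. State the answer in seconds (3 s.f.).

T₂ ≈ 76900 seconds

Kepler's third law: T² ∝ a³, so T₂ = T₁ (a₂/a₁)^(3/2).
a₂/a₁ = 5.448, (a₂/a₁)^(3/2) = 12.72.
T₂ = 6051 × 12.72 = 76940 seconds.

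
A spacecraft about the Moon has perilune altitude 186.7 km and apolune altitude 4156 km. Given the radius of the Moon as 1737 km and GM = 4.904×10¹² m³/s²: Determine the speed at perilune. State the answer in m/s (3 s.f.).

r_p = 1737 + 186.7 = 1923.7 km = 1.9237×10⁶ m.
r_a = 1737 + 4156 = 5893.0 km = 5.8930×10⁶ m.
Semi-major axis a = (r_p + r_a)/2 = 3908.3 km = 3.908×10⁶ m.
Vis-viva: v² = μ(2/r − 1/a) = 4.904×10¹² × (1.040×10⁻⁶ − 2.559×10⁻⁷) = 3.844×10⁶ m²/s².
v = 1961 m/s.

v ≈ 1960 m/s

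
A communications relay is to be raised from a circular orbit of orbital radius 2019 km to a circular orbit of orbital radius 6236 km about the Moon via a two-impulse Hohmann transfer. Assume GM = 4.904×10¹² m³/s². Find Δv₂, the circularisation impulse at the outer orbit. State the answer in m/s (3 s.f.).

Δv ≈ 267 m/s

r₁ = 2019 km = 2.019×10⁶ m.
r₂ = 6236 km = 6.236×10⁶ m.
Transfer ellipse a_t = (r₁ + r₂)/2 = 4.128×10⁶ m.
At r₁: circular v_c1 = √(μ/r₁) = 1559 m/s; transfer-perilune v_p = √[μ(2/r₁ − 1/a_t)] = 1916 m/s.
At r₂: circular v_c2 = √(μ/r₂) = 886.8 m/s; transfer-apolune v_a = √[μ(2/r₂ − 1/a_t)] = 620.2 m/s.
Δv₂ = v_c2 − v_a = 266.6 m/s.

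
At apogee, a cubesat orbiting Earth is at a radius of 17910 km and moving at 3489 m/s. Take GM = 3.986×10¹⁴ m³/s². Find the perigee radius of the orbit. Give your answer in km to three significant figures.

r_a = 1.791×10⁷ m.
Specific energy ε = v²/2 − μ/r = -1.617×10⁷ J/kg, so a = −μ/(2ε) = 1.233×10⁷ m.
The apsides satisfy r_p + r_a = 2a, so the perigee radius is 2a − r_a = 6.742×10⁶ m = 6741.9 km.

perigee radius ≈ 6740 km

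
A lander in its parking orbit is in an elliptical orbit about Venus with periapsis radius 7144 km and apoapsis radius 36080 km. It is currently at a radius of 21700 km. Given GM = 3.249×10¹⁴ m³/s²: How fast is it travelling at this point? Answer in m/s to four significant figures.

Semi-major axis a = (r_p + r_a)/2 = 21612 km = 2.161×10⁷ m.
Vis-viva: v² = μ(2/r − 1/a) = 3.249×10¹⁴ × (9.217×10⁻⁸ − 4.627×10⁻⁸) = 1.491×10⁷ m²/s².
v = 3862 m/s.

v ≈ 3862 m/s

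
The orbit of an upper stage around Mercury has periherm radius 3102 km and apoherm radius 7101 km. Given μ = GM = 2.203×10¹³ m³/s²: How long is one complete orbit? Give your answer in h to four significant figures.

T ≈ 4.285 h

Semi-major axis a = (r_p + r_a)/2 = (3102.0 + 7101.0)/2 = 5101.5 km = 5.102×10⁶ m.
By Kepler's third law T = 2π√(a³/μ) = 2π × 2.455×10³ = 1.542×10⁴ s.
= 4.285 h.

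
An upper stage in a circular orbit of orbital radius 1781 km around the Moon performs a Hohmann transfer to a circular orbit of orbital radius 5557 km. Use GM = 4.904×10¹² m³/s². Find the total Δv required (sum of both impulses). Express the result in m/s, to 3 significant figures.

Δv_total ≈ 668 m/s

r₁ = 1781 km = 1.781×10⁶ m.
r₂ = 5557 km = 5.557×10⁶ m.
Transfer ellipse a_t = (r₁ + r₂)/2 = 3.669×10⁶ m.
At r₁: circular v_c1 = √(μ/r₁) = 1659 m/s; transfer-perilune v_p = √[μ(2/r₁ − 1/a_t)] = 2042 m/s.
Δv₁ = v_p − v_c1 = 382.8 m/s.
At r₂: circular v_c2 = √(μ/r₂) = 939.4 m/s; transfer-apolune v_a = √[μ(2/r₂ − 1/a_t)] = 654.5 m/s.
Δv₂ = v_c2 − v_a = 284.9 m/s.
Total Δv = Δv₁ + Δv₂ = 667.7 m/s.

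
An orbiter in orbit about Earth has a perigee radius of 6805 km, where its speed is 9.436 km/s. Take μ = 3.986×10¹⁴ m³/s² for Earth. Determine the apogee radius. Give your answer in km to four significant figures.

r_p = 6.805×10⁶ m.
Specific energy ε = v²/2 − μ/r = -1.406×10⁷ J/kg, so a = −μ/(2ε) = 1.418×10⁷ m.
The apsides satisfy r_p + r_a = 2a, so the apogee radius is 2a − r_p = 2.155×10⁷ m = 21554 km.

apogee radius ≈ 21550 km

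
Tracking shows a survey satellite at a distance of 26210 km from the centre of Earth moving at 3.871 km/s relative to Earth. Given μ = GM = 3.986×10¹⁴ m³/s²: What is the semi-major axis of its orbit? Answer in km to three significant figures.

a ≈ 25800 km

r = 2.621×10⁷ m.
Specific orbital energy ε = v²/2 − μ/r = (3871)²/2 − 3.986×10¹⁴/2.621×10⁷ = -7.716×10⁶ J/kg.
Since ε = −μ/(2a), a = −μ/(2ε) = 2.583×10⁷ m = 25831 km.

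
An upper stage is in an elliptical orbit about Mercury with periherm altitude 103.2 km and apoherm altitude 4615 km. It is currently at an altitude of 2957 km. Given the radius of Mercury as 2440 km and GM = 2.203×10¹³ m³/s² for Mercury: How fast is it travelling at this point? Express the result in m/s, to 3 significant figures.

v ≈ 1890 m/s

r_p = 2440 + 103.2 = 2543.2 km = 2.5432×10⁶ m.
r_a = 2440 + 4615 = 7055.0 km = 7.0550×10⁶ m.
r = 2440 + 2957 = 5397.0 km = 5.397×10⁶ m.
Semi-major axis a = (r_p + r_a)/2 = 4799.1 km = 4.799×10⁶ m.
Vis-viva: v² = μ(2/r − 1/a) = 2.203×10¹³ × (3.706×10⁻⁷ − 2.084×10⁻⁷) = 3.573×10⁶ m²/s².
v = 1890 m/s.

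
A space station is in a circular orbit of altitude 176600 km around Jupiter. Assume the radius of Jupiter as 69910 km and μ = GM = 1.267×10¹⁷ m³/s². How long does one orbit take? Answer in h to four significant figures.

T ≈ 18.98 h

r = 69910 + 176600 = 246510 km = 2.4651×10⁸ m.
Kepler's third law: T = 2π√(r³/μ) = 2π√((2.465×10⁸)³ / 1.267×10¹⁷).
r³/μ = 1.182×10⁸ s², so T = 2π × 1.087×10⁴ = 6.832×10⁴ s.
Converting: 6.832×10⁴ s ÷ 3600 = 18.98 h.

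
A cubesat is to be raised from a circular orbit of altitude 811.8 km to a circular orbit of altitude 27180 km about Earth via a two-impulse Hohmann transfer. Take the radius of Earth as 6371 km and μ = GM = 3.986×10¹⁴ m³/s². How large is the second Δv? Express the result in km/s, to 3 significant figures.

Δv ≈ 1.40 km/s

r₁ = 6371 + 811.8 = 7182.8 km = 7.1828×10⁶ m.
r₂ = 6371 + 27180 = 33551 km = 3.3551×10⁷ m.
Transfer ellipse a_t = (r₁ + r₂)/2 = 2.037×10⁷ m.
At r₁: circular v_c1 = √(μ/r₁) = 7449 m/s; transfer-perigee v_p = √[μ(2/r₁ − 1/a_t)] = 9561 m/s.
At r₂: circular v_c2 = √(μ/r₂) = 3447 m/s; transfer-apogee v_a = √[μ(2/r₂ − 1/a_t)] = 2047 m/s.
Δv₂ = v_c2 − v_a = 1400 m/s.
= 1.400 km/s.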